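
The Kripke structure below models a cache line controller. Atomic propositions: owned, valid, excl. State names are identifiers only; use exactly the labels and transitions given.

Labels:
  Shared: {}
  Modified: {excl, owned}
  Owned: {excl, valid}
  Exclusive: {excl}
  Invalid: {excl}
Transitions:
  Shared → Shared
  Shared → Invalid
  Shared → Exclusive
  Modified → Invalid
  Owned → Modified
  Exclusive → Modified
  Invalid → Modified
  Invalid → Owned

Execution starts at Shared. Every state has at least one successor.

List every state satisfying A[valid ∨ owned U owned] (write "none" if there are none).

States satisfying valid ∨ owned: {Modified, Owned}.
States satisfying owned: {Modified}.
States satisfying A[valid ∨ owned U owned]: {Modified, Owned}.

{Modified, Owned}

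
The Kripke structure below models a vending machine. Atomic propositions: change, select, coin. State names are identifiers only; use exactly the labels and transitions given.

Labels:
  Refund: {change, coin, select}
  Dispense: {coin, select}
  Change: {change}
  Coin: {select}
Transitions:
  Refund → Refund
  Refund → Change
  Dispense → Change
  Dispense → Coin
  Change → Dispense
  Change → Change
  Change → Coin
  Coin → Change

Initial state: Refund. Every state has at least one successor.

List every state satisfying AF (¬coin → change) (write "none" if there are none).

States satisfying ¬coin → change: {Refund, Dispense, Change}.
States satisfying AF (¬coin → change): {Refund, Dispense, Change, Coin}.

{Refund, Dispense, Change, Coin}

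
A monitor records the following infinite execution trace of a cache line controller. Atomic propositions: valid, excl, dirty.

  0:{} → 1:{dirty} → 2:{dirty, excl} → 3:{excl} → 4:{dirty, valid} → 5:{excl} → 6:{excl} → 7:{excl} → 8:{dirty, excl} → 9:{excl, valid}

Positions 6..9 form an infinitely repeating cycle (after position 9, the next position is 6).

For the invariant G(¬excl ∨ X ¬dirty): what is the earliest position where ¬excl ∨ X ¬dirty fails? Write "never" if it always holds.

Check ¬excl ∨ X ¬dirty at each position in order: 0 ✓, 1 ✓, 2 ✓.
At position 3 the labels are {excl} and the next position 4 has {dirty, valid}, so ¬excl ∨ X ¬dirty is false there. This is the first violation.

3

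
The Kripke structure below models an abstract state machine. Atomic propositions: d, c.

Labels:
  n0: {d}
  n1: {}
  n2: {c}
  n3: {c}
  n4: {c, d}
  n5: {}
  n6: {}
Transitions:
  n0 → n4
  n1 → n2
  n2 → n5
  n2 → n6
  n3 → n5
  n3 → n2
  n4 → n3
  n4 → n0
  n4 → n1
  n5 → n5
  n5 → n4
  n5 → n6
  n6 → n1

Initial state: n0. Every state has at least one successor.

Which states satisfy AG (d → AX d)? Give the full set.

none

States satisfying d → AX d: {n0, n1, n2, n3, n5, n6}.
States satisfying AG (d → AX d): ∅.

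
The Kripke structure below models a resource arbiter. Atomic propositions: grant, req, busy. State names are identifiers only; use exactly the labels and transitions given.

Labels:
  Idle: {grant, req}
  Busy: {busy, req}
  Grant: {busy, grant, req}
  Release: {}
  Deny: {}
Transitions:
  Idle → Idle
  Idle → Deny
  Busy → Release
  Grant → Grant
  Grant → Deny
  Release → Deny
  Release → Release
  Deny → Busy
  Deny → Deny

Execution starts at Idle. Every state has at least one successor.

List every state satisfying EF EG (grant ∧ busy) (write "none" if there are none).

{Grant}

States satisfying EG (grant ∧ busy): {Grant}.
States satisfying EF EG (grant ∧ busy): {Grant}.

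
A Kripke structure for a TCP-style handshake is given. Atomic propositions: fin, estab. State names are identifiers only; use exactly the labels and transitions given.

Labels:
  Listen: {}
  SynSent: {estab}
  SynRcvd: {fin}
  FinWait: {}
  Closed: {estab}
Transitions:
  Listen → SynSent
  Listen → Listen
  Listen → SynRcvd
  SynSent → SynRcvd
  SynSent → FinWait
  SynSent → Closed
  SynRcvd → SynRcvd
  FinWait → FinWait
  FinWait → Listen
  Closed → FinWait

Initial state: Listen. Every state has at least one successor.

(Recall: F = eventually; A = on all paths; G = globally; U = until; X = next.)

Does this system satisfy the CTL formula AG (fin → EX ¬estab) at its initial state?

States satisfying fin → EX ¬estab: {Listen, SynSent, SynRcvd, FinWait, Closed}.
States satisfying AG (fin → EX ¬estab): {Listen, SynSent, SynRcvd, FinWait, Closed}.
Every state reachable from Listen satisfies fin → EX ¬estab.
Listen ∈ Sat(AG (fin → EX ¬estab)).

Satisfied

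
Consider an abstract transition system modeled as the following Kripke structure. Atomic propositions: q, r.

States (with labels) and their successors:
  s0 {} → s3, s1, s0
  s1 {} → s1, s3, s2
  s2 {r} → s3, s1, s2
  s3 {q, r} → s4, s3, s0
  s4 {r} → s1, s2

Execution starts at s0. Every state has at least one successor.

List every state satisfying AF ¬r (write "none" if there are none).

States satisfying ¬r: {s0, s1}.
States satisfying AF ¬r: {s0, s1}.

{s0, s1}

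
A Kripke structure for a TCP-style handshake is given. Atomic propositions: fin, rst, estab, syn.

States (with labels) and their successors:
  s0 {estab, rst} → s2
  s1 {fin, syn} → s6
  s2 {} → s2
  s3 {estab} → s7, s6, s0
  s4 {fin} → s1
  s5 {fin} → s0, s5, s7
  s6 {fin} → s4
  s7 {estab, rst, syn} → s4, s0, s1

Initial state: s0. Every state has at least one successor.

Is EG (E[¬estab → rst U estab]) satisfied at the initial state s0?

States satisfying E[¬estab → rst U estab]: {s0, s3, s7}.
States satisfying EG (E[¬estab → rst U estab]): ∅.
No suitable path/successor from s0 witnesses the formula.
s0 ∉ Sat(EG (E[¬estab → rst U estab])).

Violated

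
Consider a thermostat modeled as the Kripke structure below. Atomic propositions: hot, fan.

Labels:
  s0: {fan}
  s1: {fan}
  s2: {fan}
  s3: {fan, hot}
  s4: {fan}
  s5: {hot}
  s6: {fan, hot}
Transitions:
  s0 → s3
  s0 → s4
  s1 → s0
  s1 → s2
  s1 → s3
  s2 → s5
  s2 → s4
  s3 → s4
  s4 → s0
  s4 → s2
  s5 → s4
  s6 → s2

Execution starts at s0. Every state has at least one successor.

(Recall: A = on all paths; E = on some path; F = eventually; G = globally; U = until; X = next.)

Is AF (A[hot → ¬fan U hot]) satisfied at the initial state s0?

States satisfying A[hot → ¬fan U hot]: {s3, s5, s6}.
States satisfying AF (A[hot → ¬fan U hot]): {s3, s5, s6}.
There is a path from s0 along which A[hot → ¬fan U hot] never holds.
s0 ∉ Sat(AF (A[hot → ¬fan U hot])).

No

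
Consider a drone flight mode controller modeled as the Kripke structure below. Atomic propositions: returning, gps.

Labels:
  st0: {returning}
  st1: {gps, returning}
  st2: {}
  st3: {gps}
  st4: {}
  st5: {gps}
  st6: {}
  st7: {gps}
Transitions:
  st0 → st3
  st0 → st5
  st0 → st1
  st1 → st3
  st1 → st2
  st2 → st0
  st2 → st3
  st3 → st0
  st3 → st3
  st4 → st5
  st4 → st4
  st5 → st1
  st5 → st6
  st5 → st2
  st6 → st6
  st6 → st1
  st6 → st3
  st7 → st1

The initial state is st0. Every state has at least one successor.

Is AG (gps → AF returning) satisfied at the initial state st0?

Does not hold

States satisfying gps → AF returning: {st0, st1, st2, st4, st6, st7}.
States satisfying AG (gps → AF returning): ∅.
st3 is reachable from st0 and violates gps → AF returning, so AG fails at st0.
st0 ∉ Sat(AG (gps → AF returning)).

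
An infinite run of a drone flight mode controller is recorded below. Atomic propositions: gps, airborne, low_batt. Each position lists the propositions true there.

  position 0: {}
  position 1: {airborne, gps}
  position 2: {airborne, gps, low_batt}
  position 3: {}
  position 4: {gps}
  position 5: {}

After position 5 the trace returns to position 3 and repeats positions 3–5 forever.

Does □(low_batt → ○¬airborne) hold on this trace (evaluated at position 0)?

low_batt → ○¬airborne holds at every position 0..5, and those are all positions ever visited, so □(low_batt → ○¬airborne) holds.
Positions where low_batt holds: 2.
Check ○¬airborne at each: 2→ok.

Satisfied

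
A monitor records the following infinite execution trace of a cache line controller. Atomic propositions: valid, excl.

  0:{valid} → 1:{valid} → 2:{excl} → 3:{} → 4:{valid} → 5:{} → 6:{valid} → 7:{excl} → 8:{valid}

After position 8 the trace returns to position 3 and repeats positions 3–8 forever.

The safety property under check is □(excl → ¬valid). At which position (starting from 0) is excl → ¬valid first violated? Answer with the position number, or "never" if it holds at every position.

excl → ¬valid holds at every position 0..8, and those are all the positions the trace ever visits, so the invariant □(excl → ¬valid) is never violated.

never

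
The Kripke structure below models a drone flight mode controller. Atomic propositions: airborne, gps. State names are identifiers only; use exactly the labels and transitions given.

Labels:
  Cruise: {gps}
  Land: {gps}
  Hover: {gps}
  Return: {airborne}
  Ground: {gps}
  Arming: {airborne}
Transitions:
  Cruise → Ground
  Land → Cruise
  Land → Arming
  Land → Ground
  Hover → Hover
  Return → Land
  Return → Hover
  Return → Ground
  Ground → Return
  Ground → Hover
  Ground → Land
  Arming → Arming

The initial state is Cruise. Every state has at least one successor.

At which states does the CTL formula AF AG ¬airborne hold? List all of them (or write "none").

States satisfying AG ¬airborne: {Hover}.
States satisfying AF AG ¬airborne: {Hover}.

{Hover}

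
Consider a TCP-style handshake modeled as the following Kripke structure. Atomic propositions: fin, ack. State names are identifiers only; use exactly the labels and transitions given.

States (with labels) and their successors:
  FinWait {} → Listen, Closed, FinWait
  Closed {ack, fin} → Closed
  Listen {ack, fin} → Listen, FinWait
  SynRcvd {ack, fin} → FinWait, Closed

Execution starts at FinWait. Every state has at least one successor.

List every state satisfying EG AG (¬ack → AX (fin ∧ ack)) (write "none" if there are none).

{Closed}

States satisfying AG (¬ack → AX (fin ∧ ack)): {Closed}.
States satisfying EG AG (¬ack → AX (fin ∧ ack)): {Closed}.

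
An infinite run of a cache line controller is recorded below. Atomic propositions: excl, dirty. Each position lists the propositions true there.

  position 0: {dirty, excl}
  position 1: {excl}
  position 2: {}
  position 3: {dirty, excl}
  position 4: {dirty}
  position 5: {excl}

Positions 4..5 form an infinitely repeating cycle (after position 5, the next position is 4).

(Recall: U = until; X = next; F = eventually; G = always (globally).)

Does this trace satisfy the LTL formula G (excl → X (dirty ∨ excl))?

No

excl → X (dirty ∨ excl) must hold at every position from 0 onward. It fails at position 1, so G (excl → X (dirty ∨ excl)) is false.
Positions where excl holds: 0, 1, 3, 5.
Check X (dirty ∨ excl) at each: 0→ok, 1→fails, 3→ok, 5→ok.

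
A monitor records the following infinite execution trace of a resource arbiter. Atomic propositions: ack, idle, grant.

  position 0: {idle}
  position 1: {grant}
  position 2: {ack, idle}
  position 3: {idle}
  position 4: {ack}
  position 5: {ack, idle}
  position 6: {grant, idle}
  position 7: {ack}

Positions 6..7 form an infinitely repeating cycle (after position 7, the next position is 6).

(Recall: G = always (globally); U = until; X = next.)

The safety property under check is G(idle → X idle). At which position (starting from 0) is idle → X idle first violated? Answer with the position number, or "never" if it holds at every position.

0

At position 0 the labels are {idle} and the next position 1 has {grant}, so idle → X idle is false there. This is the first violation.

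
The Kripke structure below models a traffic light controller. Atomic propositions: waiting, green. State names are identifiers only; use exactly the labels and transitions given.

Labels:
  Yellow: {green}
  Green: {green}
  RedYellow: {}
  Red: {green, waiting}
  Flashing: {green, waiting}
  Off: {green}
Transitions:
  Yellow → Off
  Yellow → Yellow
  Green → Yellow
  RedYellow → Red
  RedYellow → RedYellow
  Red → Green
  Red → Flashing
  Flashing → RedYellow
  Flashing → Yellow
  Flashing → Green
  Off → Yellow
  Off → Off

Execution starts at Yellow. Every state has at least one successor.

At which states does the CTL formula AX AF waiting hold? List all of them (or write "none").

none

States satisfying AF waiting: {Red, Flashing}.
States satisfying AX AF waiting: ∅.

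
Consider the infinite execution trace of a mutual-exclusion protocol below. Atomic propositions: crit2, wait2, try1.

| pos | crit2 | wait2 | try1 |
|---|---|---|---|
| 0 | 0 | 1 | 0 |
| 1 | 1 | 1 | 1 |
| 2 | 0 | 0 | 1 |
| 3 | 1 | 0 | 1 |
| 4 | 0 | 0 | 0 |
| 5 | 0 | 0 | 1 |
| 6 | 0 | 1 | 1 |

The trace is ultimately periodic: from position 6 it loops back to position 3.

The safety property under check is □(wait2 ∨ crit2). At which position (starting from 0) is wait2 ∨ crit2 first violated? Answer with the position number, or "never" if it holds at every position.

Check wait2 ∨ crit2 at each position in order: 0 ✓, 1 ✓.
At position 2 the labels are {try1}, so wait2 ∨ crit2 is false there. This is the first violation.

2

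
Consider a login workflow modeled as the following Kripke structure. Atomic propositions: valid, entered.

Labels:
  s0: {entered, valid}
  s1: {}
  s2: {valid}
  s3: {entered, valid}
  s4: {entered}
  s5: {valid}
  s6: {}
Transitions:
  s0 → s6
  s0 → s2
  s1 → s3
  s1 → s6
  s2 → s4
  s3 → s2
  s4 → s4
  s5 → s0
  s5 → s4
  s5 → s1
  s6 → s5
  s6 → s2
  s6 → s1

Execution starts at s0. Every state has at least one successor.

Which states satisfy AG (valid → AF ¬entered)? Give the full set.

States satisfying valid → AF ¬entered: {s0, s1, s2, s3, s4, s5, s6}.
States satisfying AG (valid → AF ¬entered): {s0, s1, s2, s3, s4, s5, s6}.

{s0, s1, s2, s3, s4, s5, s6}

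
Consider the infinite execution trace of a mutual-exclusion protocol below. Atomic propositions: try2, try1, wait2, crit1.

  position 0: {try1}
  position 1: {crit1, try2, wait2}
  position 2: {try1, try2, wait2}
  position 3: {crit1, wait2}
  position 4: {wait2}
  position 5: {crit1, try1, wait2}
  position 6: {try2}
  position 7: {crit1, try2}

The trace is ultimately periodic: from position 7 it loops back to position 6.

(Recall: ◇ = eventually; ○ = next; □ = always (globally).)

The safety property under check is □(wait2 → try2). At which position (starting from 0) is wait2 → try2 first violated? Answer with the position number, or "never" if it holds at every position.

3

Check wait2 → try2 at each position in order: 0 ✓, 1 ✓, 2 ✓.
At position 3 the labels are {crit1, wait2}, so wait2 → try2 is false there. This is the first violation.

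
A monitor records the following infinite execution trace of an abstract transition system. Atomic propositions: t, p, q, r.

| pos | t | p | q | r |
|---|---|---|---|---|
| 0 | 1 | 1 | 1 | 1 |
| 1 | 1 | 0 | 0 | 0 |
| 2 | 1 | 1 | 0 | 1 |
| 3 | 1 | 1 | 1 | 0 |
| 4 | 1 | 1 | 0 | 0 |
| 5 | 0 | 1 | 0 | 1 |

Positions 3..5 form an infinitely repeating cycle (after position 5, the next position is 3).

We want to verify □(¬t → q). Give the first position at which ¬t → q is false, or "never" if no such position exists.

Check ¬t → q at each position in order: 0 ✓, 1 ✓, 2 ✓, 3 ✓, 4 ✓.
At position 5 the labels are {p, r}, so ¬t → q is false there. This is the first violation.

5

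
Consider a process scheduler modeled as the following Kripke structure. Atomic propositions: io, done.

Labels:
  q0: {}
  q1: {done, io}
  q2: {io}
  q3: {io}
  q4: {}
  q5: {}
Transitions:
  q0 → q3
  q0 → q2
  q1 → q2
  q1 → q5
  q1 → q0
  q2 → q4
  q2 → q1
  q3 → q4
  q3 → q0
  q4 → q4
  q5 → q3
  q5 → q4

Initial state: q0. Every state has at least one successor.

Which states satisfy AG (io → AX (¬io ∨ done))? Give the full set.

States satisfying io → AX (¬io ∨ done): {q0, q2, q3, q4, q5}.
States satisfying AG (io → AX (¬io ∨ done)): {q4}.

{q4}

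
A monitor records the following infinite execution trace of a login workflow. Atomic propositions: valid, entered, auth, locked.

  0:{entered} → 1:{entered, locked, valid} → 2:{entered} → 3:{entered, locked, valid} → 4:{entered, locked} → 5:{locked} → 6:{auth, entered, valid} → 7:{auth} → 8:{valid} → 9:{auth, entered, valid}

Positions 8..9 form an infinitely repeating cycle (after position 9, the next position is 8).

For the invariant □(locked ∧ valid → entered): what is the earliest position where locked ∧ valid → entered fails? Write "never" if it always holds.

locked ∧ valid → entered holds at every position 0..9, and those are all the positions the trace ever visits, so the invariant □(locked ∧ valid → entered) is never violated.

never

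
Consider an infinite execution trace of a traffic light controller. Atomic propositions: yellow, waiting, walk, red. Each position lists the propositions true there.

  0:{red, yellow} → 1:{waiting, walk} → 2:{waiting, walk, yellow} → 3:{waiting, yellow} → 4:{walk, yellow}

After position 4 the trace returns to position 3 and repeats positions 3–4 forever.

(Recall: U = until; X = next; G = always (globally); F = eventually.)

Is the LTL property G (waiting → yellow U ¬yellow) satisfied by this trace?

waiting → yellow U ¬yellow must hold at every position from 0 onward. It fails at position 2, so G (waiting → yellow U ¬yellow) is false.
Positions where waiting holds: 1, 2, 3.
Check yellow U ¬yellow at each: 1→ok, 2→fails, 3→fails.

Violated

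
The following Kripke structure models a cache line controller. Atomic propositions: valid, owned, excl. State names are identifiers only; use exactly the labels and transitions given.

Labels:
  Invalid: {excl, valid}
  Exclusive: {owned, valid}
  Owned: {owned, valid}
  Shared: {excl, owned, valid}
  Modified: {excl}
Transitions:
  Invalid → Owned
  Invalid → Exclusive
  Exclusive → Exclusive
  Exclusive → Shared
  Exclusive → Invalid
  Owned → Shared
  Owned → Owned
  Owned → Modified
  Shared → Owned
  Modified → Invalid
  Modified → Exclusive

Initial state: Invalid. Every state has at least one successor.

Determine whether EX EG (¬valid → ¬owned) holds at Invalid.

States satisfying EG (¬valid → ¬owned): {Invalid, Exclusive, Owned, Shared, Modified}.
States satisfying EX EG (¬valid → ¬owned): {Invalid, Exclusive, Owned, Shared, Modified}.
Invalid ∈ Sat(EX EG (¬valid → ¬owned)).

Holds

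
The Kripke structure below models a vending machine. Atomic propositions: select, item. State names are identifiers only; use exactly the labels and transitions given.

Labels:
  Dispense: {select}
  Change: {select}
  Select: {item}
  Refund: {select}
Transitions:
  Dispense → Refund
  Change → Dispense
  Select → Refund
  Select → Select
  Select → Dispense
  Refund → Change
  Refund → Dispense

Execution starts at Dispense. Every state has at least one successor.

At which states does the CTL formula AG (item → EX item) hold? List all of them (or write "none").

{Dispense, Change, Select, Refund}

States satisfying item → EX item: {Dispense, Change, Select, Refund}.
States satisfying AG (item → EX item): {Dispense, Change, Select, Refund}.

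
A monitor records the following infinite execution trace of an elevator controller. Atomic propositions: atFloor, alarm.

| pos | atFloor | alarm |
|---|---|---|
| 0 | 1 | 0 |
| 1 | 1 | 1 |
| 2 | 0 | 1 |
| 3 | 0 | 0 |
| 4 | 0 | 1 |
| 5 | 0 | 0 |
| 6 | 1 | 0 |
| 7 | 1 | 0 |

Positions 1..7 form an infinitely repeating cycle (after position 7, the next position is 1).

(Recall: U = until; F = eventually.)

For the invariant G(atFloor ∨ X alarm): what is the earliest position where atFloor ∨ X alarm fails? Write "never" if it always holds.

2

Check atFloor ∨ X alarm at each position in order: 0 ✓, 1 ✓.
At position 2 the labels are {alarm} and the next position 3 has {}, so atFloor ∨ X alarm is false there. This is the first violation.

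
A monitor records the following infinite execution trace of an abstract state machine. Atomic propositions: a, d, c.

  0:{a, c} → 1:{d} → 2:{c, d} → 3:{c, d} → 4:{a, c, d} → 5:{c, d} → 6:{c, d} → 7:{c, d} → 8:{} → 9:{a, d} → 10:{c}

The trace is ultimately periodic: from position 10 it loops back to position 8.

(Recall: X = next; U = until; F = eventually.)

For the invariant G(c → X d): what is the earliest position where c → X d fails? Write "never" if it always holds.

7

Check c → X d at each position in order: 0 ✓, 1 ✓, 2 ✓, 3 ✓, 4 ✓, 5 ✓, 6 ✓.
At position 7 the labels are {c, d} and the next position 8 has {}, so c → X d is false there. This is the first violation.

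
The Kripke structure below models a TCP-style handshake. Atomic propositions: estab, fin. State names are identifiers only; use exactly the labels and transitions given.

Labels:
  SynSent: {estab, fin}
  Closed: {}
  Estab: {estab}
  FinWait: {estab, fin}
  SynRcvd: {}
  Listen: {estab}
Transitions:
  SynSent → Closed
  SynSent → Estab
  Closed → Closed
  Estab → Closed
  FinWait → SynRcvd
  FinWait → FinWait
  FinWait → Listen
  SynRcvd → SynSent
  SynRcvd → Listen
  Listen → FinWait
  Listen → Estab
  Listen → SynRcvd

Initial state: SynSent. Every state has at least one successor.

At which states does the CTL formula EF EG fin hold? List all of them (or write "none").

{FinWait, SynRcvd, Listen}

States satisfying EG fin: {FinWait}.
States satisfying EF EG fin: {FinWait, SynRcvd, Listen}.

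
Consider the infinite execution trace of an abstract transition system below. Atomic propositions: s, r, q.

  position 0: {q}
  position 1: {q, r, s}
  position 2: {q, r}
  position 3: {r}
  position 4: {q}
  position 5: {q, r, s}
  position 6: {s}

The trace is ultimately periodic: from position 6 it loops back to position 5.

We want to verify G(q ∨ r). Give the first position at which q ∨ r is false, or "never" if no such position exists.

6

Check q ∨ r at each position in order: 0 ✓, 1 ✓, 2 ✓, 3 ✓, 4 ✓, 5 ✓.
At position 6 the labels are {s}, so q ∨ r is false there. This is the first violation.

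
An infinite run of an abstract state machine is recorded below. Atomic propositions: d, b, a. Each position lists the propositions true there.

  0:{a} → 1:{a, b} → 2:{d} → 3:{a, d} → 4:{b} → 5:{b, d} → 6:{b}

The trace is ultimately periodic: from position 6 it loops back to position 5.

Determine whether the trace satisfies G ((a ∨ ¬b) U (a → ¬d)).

Yes

(a ∨ ¬b) U (a → ¬d) holds at every position 0..6, and those are all positions ever visited, so G ((a ∨ ¬b) U (a → ¬d)) holds.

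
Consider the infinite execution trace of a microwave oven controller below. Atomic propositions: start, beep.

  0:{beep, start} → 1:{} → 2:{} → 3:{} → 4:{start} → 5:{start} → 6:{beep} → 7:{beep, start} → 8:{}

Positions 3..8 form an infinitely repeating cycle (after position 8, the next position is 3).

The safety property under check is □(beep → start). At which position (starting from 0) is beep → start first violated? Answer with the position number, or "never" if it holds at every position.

6

Check beep → start at each position in order: 0 ✓, 1 ✓, 2 ✓, 3 ✓, 4 ✓, 5 ✓.
At position 6 the labels are {beep}, so beep → start is false there. This is the first violation.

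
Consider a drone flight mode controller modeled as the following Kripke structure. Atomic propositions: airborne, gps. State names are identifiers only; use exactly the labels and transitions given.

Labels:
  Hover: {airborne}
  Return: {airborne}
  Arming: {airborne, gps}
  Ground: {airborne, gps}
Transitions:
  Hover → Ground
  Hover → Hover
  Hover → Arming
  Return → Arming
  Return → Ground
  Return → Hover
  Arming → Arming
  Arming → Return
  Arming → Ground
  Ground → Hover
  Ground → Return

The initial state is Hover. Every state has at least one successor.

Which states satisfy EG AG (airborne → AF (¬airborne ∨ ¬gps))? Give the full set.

none

States satisfying AG (airborne → AF (¬airborne ∨ ¬gps)): ∅.
States satisfying EG AG (airborne → AF (¬airborne ∨ ¬gps)): ∅.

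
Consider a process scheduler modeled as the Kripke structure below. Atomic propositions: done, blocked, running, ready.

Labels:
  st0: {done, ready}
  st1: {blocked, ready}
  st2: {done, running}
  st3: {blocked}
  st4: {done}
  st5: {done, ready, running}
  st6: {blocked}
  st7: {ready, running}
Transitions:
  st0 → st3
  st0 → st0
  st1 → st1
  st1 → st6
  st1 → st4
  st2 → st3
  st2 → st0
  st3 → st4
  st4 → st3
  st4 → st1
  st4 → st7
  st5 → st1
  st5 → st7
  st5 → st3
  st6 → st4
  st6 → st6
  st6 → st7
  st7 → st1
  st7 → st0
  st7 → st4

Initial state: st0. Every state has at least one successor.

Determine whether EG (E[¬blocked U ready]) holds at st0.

States satisfying E[¬blocked U ready]: {st0, st1, st2, st4, st5, st7}.
States satisfying EG (E[¬blocked U ready]): {st0, st1, st2, st4, st5, st7}.
st0 ∈ Sat(EG (E[¬blocked U ready])).

Holds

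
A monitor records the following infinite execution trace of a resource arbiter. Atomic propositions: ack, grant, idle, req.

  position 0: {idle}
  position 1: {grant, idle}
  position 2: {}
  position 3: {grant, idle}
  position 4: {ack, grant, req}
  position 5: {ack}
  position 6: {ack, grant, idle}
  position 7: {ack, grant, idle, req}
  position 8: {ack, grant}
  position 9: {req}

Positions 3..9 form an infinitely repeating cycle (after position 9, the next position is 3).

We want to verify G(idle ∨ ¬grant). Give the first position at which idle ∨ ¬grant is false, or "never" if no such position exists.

4

Check idle ∨ ¬grant at each position in order: 0 ✓, 1 ✓, 2 ✓, 3 ✓.
At position 4 the labels are {ack, grant, req}, so idle ∨ ¬grant is false there. This is the first violation.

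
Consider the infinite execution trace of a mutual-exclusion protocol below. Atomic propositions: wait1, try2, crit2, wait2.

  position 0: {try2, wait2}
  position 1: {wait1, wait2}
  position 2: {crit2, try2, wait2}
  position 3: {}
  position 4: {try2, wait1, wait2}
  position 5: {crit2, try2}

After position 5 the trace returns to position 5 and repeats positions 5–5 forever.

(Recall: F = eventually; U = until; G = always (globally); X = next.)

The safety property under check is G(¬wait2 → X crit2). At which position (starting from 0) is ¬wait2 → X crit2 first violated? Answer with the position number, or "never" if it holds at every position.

3

Check ¬wait2 → X crit2 at each position in order: 0 ✓, 1 ✓, 2 ✓.
At position 3 the labels are {} and the next position 4 has {try2, wait1, wait2}, so ¬wait2 → X crit2 is false there. This is the first violation.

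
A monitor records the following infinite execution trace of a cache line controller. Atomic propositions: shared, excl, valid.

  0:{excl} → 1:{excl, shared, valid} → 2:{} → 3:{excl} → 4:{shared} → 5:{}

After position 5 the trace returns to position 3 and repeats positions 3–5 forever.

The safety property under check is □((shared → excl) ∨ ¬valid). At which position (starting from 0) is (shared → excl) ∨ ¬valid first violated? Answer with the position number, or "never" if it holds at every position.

never

(shared → excl) ∨ ¬valid holds at every position 0..5, and those are all the positions the trace ever visits, so the invariant □((shared → excl) ∨ ¬valid) is never violated.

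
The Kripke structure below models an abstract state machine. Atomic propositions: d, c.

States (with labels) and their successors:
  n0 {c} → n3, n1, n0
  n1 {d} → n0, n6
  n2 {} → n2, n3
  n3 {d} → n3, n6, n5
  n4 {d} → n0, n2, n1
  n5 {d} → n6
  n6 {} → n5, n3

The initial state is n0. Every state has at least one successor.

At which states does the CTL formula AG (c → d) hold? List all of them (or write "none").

States satisfying c → d: {n1, n2, n3, n4, n5, n6}.
States satisfying AG (c → d): {n2, n3, n5, n6}.

{n2, n3, n5, n6}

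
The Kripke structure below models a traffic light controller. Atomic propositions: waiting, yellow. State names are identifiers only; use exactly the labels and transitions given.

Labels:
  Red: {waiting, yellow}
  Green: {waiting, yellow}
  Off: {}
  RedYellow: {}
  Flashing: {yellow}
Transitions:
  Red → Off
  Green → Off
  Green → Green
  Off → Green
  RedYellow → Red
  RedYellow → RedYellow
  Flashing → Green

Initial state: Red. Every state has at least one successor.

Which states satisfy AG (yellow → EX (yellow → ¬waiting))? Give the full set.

States satisfying yellow → EX (yellow → ¬waiting): {Red, Green, Off, RedYellow}.
States satisfying AG (yellow → EX (yellow → ¬waiting)): {Red, Green, Off, RedYellow}.

{Red, Green, Off, RedYellow}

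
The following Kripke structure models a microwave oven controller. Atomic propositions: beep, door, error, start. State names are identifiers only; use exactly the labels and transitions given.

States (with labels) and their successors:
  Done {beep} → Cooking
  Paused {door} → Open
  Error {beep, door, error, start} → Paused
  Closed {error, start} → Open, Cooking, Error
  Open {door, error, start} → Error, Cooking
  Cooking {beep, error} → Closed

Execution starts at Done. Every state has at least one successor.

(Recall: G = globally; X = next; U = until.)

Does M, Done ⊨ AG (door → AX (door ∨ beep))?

States satisfying door → AX (door ∨ beep): {Done, Paused, Error, Closed, Open, Cooking}.
States satisfying AG (door → AX (door ∨ beep)): {Done, Paused, Error, Closed, Open, Cooking}.
Every state reachable from Done satisfies door → AX (door ∨ beep).
Done ∈ Sat(AG (door → AX (door ∨ beep))).

Holds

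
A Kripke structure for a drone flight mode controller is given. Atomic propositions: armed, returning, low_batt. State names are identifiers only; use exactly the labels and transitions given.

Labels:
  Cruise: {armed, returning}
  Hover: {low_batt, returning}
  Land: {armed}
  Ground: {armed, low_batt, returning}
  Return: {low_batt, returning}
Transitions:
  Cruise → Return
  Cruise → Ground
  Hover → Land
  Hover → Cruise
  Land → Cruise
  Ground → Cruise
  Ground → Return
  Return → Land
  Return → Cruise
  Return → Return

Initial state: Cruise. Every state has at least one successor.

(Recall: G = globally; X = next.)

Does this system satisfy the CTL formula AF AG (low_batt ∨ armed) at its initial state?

States satisfying AG (low_batt ∨ armed): {Cruise, Hover, Land, Ground, Return}.
States satisfying AF AG (low_batt ∨ armed): {Cruise, Hover, Land, Ground, Return}.
Cruise ∈ Sat(AF AG (low_batt ∨ armed)).

Holds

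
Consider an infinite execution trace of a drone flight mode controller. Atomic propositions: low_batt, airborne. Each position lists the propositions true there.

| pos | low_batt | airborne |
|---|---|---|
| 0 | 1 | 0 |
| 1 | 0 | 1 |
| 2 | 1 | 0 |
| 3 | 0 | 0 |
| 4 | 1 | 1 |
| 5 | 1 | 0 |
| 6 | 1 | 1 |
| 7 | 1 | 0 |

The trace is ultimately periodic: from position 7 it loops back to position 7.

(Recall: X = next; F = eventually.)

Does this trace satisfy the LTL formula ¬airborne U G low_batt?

No

Walking from position 0: at position 1, G low_batt has not yet held and ¬airborne fails, so ¬airborne U G low_batt is false.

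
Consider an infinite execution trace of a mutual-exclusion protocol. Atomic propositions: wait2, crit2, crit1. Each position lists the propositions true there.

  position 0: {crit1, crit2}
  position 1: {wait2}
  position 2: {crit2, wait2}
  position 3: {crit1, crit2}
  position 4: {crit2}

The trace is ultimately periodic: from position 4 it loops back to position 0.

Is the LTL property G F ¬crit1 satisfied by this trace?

F ¬crit1 holds at every position 0..4, and those are all positions ever visited, so G F ¬crit1 holds.

Yes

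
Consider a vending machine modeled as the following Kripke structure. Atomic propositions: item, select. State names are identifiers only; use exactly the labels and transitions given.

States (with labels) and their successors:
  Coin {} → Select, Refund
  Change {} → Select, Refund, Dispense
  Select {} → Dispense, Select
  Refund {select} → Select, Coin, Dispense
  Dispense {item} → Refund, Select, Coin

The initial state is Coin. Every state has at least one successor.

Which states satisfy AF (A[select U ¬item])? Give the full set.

{Coin, Change, Select, Refund, Dispense}

States satisfying A[select U ¬item]: {Coin, Change, Select, Refund}.
States satisfying AF (A[select U ¬item]): {Coin, Change, Select, Refund, Dispense}.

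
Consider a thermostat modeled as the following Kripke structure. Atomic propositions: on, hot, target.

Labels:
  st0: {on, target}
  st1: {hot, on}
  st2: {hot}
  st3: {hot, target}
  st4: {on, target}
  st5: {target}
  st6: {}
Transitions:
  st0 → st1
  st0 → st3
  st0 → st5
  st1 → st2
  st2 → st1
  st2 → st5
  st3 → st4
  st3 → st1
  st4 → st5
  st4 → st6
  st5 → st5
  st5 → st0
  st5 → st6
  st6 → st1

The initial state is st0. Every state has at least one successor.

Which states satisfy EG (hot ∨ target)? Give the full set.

{st0, st1, st2, st3, st4, st5}

States satisfying hot ∨ target: {st0, st1, st2, st3, st4, st5}.
States satisfying EG (hot ∨ target): {st0, st1, st2, st3, st4, st5}.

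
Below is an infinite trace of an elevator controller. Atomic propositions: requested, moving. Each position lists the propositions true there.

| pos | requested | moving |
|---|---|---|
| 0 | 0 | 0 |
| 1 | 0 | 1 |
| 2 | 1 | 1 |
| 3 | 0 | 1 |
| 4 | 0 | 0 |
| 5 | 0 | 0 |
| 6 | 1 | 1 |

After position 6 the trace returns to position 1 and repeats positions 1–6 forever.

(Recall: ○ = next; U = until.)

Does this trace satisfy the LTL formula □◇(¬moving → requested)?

Holds

◇(¬moving → requested) holds at every position 0..6, and those are all positions ever visited, so □◇(¬moving → requested) holds.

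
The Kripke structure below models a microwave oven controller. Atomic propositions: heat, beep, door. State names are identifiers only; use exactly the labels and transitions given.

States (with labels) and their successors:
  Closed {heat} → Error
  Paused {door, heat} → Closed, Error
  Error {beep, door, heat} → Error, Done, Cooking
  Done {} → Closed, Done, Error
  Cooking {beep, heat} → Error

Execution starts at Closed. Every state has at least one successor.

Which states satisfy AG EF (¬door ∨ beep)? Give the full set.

{Closed, Paused, Error, Done, Cooking}

States satisfying EF (¬door ∨ beep): {Closed, Paused, Error, Done, Cooking}.
States satisfying AG EF (¬door ∨ beep): {Closed, Paused, Error, Done, Cooking}.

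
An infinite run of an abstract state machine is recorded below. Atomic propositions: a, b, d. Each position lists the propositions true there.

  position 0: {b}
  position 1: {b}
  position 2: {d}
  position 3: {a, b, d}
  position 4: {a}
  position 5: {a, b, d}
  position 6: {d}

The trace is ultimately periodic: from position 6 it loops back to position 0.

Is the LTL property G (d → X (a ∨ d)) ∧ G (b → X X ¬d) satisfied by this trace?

d → X (a ∨ d) must hold at every position from 0 onward. It fails at position 6, so G (d → X (a ∨ d)) is false.
Positions where d holds: 2, 3, 5, 6.
Check X (a ∨ d) at each: 2→ok, 3→ok, 5→ok, 6→fails.
b → X X ¬d must hold at every position from 0 onward. It fails at position 0, so G (b → X X ¬d) is false.
Positions where b holds: 0, 1, 3, 5.
Check X X ¬d at each: 0→fails, 1→fails, 3→fails, 5→ok.
At position 0: G (d → X (a ∨ d)) is false; G (b → X X ¬d) is false; so G (d → X (a ∨ d)) ∧ G (b → X X ¬d) is false.

Violated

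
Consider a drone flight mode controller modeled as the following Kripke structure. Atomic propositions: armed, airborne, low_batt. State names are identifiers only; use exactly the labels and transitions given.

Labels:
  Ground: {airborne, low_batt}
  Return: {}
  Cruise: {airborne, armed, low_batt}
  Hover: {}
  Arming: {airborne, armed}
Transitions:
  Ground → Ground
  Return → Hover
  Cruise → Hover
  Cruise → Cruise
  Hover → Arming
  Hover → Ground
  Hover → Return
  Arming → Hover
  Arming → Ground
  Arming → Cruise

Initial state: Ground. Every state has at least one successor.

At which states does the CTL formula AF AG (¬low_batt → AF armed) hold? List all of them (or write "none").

States satisfying AG (¬low_batt → AF armed): {Ground}.
States satisfying AF AG (¬low_batt → AF armed): {Ground}.

{Ground}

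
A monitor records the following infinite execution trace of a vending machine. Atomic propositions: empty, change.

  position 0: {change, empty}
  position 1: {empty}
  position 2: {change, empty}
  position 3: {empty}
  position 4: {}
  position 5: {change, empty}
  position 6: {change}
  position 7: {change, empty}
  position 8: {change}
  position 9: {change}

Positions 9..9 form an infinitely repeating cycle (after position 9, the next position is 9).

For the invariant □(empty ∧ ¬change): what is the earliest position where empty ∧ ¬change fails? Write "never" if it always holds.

0

At position 0 the labels are {change, empty}, so empty ∧ ¬change is false there. This is the first violation.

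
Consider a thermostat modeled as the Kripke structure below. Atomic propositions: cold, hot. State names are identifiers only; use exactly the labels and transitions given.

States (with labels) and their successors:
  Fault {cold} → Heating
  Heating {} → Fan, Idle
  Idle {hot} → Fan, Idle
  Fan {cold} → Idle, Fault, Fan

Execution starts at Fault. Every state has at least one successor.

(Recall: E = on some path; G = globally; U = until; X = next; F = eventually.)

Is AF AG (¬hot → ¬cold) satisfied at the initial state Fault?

States satisfying AG (¬hot → ¬cold): ∅.
States satisfying AF AG (¬hot → ¬cold): ∅.
There is a path from Fault along which AG (¬hot → ¬cold) never holds.
Fault ∉ Sat(AF AG (¬hot → ¬cold)).

Does not hold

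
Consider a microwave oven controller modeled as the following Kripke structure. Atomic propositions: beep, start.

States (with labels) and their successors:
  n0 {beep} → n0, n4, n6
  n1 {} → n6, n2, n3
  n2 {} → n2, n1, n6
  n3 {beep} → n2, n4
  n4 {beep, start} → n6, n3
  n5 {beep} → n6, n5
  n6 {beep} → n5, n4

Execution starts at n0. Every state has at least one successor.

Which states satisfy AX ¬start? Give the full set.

States satisfying ¬start: {n0, n1, n2, n3, n5, n6}.
States satisfying AX ¬start: {n1, n2, n4, n5}.

{n1, n2, n4, n5}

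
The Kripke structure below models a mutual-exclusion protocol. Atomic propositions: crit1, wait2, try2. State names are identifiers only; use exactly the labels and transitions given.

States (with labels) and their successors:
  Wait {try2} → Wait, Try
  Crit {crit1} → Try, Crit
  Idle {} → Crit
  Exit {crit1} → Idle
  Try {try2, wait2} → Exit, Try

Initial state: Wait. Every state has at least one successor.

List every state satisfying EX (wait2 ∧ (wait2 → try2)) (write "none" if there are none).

{Wait, Crit, Try}

States satisfying wait2 ∧ (wait2 → try2): {Try}.
States satisfying EX (wait2 ∧ (wait2 → try2)): {Wait, Crit, Try}.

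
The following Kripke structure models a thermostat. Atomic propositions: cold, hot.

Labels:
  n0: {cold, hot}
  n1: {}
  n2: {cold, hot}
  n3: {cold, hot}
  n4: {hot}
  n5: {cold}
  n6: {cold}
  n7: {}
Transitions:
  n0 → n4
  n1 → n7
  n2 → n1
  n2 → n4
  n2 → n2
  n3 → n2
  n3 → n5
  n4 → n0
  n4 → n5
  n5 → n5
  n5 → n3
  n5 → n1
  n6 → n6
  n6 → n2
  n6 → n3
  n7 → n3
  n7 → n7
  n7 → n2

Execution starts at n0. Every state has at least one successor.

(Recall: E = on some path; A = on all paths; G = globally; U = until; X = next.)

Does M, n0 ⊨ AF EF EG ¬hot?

States satisfying EF EG ¬hot: {n0, n1, n2, n3, n4, n5, n6, n7}.
States satisfying AF EF EG ¬hot: {n0, n1, n2, n3, n4, n5, n6, n7}.
n0 ∈ Sat(AF EF EG ¬hot).

Holds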